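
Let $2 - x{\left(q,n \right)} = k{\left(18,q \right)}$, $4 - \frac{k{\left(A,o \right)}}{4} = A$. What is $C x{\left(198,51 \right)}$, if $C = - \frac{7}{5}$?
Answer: $- \frac{406}{5} \approx -81.2$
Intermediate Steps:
$k{\left(A,o \right)} = 16 - 4 A$
$x{\left(q,n \right)} = 58$ ($x{\left(q,n \right)} = 2 - \left(16 - 72\right) = 2 - -56 = 2 + 56 = 58$)
$C = - \frac{7}{5}$ ($C = \left(-7\right) \frac{1}{5} = - \frac{7}{5} \approx -1.4$)
$C x{\left(198,51 \right)} = \left(- \frac{7}{5}\right) 58 = - \frac{406}{5}$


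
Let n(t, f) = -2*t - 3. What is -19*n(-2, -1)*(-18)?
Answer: 342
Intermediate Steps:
n(t, f) = -3 - 2*t
-19*n(-2, -1)*(-18) = -19*(-3 - 2*(-2))*(-18) = -19*(-3 + 4)*(-18) = -19*1*(-18) = -19*(-18) = 342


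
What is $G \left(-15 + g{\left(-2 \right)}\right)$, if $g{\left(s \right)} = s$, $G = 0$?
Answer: $0$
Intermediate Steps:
$G \left(-15 + g{\left(-2 \right)}\right) = 0 \left(-15 - 2\right) = 0 \left(-17\right) = 0$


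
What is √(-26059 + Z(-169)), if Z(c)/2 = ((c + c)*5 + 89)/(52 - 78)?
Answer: I*√4383158/13 ≈ 161.05*I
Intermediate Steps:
Z(c) = -89/13 - 10*c/13 (Z(c) = 2*(((c + c)*5 + 89)/(52 - 78)) = 2*(((2*c)*5 + 89)/(-26)) = 2*((10*c + 89)*(-1/26)) = 2*((89 + 10*c)*(-1/26)) = 2*(-89/26 - 5*c/13) = -89/13 - 10*c/13)
√(-26059 + Z(-169)) = √(-26059 + (-89/13 - 10/13*(-169))) = √(-26059 + (-89/13 + 130)) = √(-26059 + 1601/13) = √(-337166/13) = I*√4383158/13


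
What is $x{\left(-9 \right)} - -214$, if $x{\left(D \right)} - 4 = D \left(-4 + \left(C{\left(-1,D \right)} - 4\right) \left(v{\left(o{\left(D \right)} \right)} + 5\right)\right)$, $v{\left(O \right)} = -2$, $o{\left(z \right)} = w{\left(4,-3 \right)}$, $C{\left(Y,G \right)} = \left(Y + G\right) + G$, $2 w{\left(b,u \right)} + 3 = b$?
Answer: $875$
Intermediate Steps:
$w{\left(b,u \right)} = - \frac{3}{2} + \frac{b}{2}$
$C{\left(Y,G \right)} = Y + 2 G$ ($C{\left(Y,G \right)} = \left(G + Y\right) + G = Y + 2 G$)
$o{\left(z \right)} = \frac{1}{2}$ ($o{\left(z \right)} = - \frac{3}{2} + \frac{1}{2} \cdot 4 = - \frac{3}{2} + 2 = \frac{1}{2}$)
$x{\left(D \right)} = 4 + D \left(-19 + 6 D\right)$ ($x{\left(D \right)} = 4 + D \left(-4 + \left(\left(-1 + 2 D\right) - 4\right) \left(-2 + 5\right)\right) = 4 + D \left(-4 + \left(-5 + 2 D\right) 3\right) = 4 + D \left(-4 + \left(-15 + 6 D\right)\right) = 4 + D \left(-19 + 6 D\right)$)
$x{\left(-9 \right)} - -214 = \left(4 - -171 + 6 \left(-9\right)^{2}\right) - -214 = \left(4 + 171 + 6 \cdot 81\right) + 214 = \left(4 + 171 + 486\right) + 214 = 661 + 214 = 875$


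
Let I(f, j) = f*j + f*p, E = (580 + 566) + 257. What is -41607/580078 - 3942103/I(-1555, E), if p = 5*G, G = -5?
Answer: 549393040126/310746334405 ≈ 1.7680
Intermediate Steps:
p = -25 (p = 5*(-5) = -25)
E = 1403 (E = 1146 + 257 = 1403)
I(f, j) = -25*f + f*j (I(f, j) = f*j + f*(-25) = f*j - 25*f = -25*f + f*j)
-41607/580078 - 3942103/I(-1555, E) = -41607/580078 - 3942103*(-1/(1555*(-25 + 1403))) = -41607*1/580078 - 3942103/((-1555*1378)) = -41607/580078 - 3942103/(-2142790) = -41607/580078 - 3942103*(-1/2142790) = -41607/580078 + 3942103/2142790 = 549393040126/310746334405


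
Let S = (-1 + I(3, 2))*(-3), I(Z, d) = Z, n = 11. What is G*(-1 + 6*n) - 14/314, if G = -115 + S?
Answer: -1234812/157 ≈ -7865.0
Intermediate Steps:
S = -6 (S = (-1 + 3)*(-3) = 2*(-3) = -6)
G = -121 (G = -115 - 6 = -121)
G*(-1 + 6*n) - 14/314 = -121*(-1 + 6*11) - 14/314 = -121*(-1 + 66) - 14*1/314 = -121*65 - 7/157 = -7865 - 7/157 = -1234812/157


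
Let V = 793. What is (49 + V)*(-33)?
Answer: -27786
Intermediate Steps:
(49 + V)*(-33) = (49 + 793)*(-33) = 842*(-33) = -27786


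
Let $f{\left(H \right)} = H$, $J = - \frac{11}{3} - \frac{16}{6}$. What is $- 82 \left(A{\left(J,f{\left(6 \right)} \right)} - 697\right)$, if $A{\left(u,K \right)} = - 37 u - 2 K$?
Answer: $\frac{116768}{3} \approx 38923.0$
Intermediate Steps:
$J = - \frac{19}{3}$ ($J = \left(-11\right) \frac{1}{3} - \frac{8}{3} = - \frac{11}{3} - \frac{8}{3} = - \frac{19}{3} \approx -6.3333$)
$- 82 \left(A{\left(J,f{\left(6 \right)} \right)} - 697\right) = - 82 \left(\left(\left(-37\right) \left(- \frac{19}{3}\right) - 12\right) - 697\right) = - 82 \left(\left(\frac{703}{3} - 12\right) - 697\right) = - 82 \left(\frac{667}{3} - 697\right) = \left(-82\right) \left(- \frac{1424}{3}\right) = \frac{116768}{3}$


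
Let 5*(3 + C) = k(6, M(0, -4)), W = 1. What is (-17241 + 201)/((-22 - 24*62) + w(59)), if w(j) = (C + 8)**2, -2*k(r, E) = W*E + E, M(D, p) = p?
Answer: 142000/12303 ≈ 11.542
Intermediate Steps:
k(r, E) = -E (k(r, E) = -(1*E + E)/2 = -(E + E)/2 = -E)
C = -11/5 (C = -3 + (-1*(-4))/5 = -3 + (1/5)*4 = -3 + 4/5 = -11/5 ≈ -2.2000)
w(j) = 841/25 (w(j) = (-11/5 + 8)**2 = (29/5)**2 = 841/25)
(-17241 + 201)/((-22 - 24*62) + w(59)) = (-17241 + 201)/((-22 - 24*62) + 841/25) = -17040/((-22 - 1488) + 841/25) = -17040/(-1510 + 841/25) = -17040/(-36909/25) = -17040*(-25/36909) = 142000/12303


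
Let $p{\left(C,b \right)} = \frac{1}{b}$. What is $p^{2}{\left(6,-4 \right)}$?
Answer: $\frac{1}{16} \approx 0.0625$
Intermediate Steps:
$p^{2}{\left(6,-4 \right)} = \left(\frac{1}{-4}\right)^{2} = \left(- \frac{1}{4}\right)^{2} = \frac{1}{16}$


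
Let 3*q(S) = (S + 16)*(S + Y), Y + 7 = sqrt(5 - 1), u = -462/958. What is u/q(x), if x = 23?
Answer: -77/37362 ≈ -0.0020609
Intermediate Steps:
u = -231/479 (u = -462*1/958 = -231/479 ≈ -0.48225)
Y = -5 (Y = -7 + sqrt(5 - 1) = -7 + sqrt(4) = -7 + 2 = -5)
q(S) = (-5 + S)*(16 + S)/3 (q(S) = ((S + 16)*(S - 5))/3 = ((16 + S)*(-5 + S))/3 = ((-5 + S)*(16 + S))/3 = (-5 + S)*(16 + S)/3)
u/q(x) = -231/(479*(-80/3 + (1/3)*23**2 + (11/3)*23)) = -231/(479*(-80/3 + (1/3)*529 + 253/3)) = -231/(479*(-80/3 + 529/3 + 253/3)) = -231/479/234 = -231/479*1/234 = -77/37362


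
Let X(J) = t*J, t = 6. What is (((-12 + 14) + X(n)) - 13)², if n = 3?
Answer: 49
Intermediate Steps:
X(J) = 6*J
(((-12 + 14) + X(n)) - 13)² = (((-12 + 14) + 6*3) - 13)² = ((2 + 18) - 13)² = (20 - 13)² = 7² = 49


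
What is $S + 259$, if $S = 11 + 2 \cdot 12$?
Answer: $294$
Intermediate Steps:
$S = 35$ ($S = 11 + 24 = 35$)
$S + 259 = 35 + 259 = 294$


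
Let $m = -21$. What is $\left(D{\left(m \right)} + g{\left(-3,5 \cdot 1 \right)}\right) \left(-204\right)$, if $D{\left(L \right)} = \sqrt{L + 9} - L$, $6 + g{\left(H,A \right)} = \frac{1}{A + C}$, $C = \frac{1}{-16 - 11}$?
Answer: $- \frac{207774}{67} - 408 i \sqrt{3} \approx -3101.1 - 706.68 i$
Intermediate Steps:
$C = - \frac{1}{27}$ ($C = \frac{1}{-27} = - \frac{1}{27} \approx -0.037037$)
$g{\left(H,A \right)} = -6 + \frac{1}{- \frac{1}{27} + A}$ ($g{\left(H,A \right)} = -6 + \frac{1}{A - \frac{1}{27}} = -6 + \frac{1}{- \frac{1}{27} + A}$)
$D{\left(L \right)} = \sqrt{9 + L} - L$
$\left(D{\left(m \right)} + g{\left(-3,5 \cdot 1 \right)}\right) \left(-204\right) = \left(\left(\sqrt{9 - 21} - -21\right) + \frac{3 \left(11 - 54 \cdot 5 \cdot 1\right)}{-1 + 27 \cdot 5 \cdot 1}\right) \left(-204\right) = \left(\left(\sqrt{-12} + 21\right) + \frac{3 \left(11 - 270\right)}{-1 + 27 \cdot 5}\right) \left(-204\right) = \left(\left(2 i \sqrt{3} + 21\right) + \frac{3 \left(11 - 270\right)}{-1 + 135}\right) \left(-204\right) = \left(\left(21 + 2 i \sqrt{3}\right) + 3 \cdot \frac{1}{134} \left(-259\right)\right) \left(-204\right) = \left(\left(21 + 2 i \sqrt{3}\right) - \frac{777}{134}\right) \left(-204\right) = \left(\frac{2037}{134} + 2 i \sqrt{3}\right) \left(-204\right) = - \frac{207774}{67} - 408 i \sqrt{3}$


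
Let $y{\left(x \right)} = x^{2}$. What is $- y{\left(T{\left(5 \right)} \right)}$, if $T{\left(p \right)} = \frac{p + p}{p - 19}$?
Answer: $- \frac{25}{49} \approx -0.5102$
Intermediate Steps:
$T{\left(p \right)} = \frac{2 p}{-19 + p}$
$- y{\left(T{\left(5 \right)} \right)} = - \left(2 \cdot 5 \frac{1}{-19 + 5}\right)^{2} = - \left(2 \cdot 5 \frac{1}{-14}\right)^{2} = - \left(2 \cdot 5 \left(- \frac{1}{14}\right)\right)^{2} = - \left(- \frac{5}{7}\right)^{2} = \left(-1\right) \frac{25}{49} = - \frac{25}{49}$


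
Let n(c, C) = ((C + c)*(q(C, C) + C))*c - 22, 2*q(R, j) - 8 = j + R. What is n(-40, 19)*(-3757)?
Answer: -132464306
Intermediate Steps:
q(R, j) = 4 + R/2 + j/2 (q(R, j) = 4 + (j + R)/2 = 4 + (R + j)/2 = 4 + (R/2 + j/2) = 4 + R/2 + j/2)
n(c, C) = -22 + c*(4 + 2*C)*(C + c) (n(c, C) = ((C + c)*((4 + C/2 + C/2) + C))*c - 22 = ((C + c)*((4 + C) + C))*c - 22 = ((C + c)*(4 + 2*C))*c - 22 = ((4 + 2*C)*(C + c))*c - 22 = c*(4 + 2*C)*(C + c) - 22 = -22 + c*(4 + 2*C)*(C + c))
n(-40, 19)*(-3757) = (-22 + 4*(-40)² + 2*19*(-40)² + 2*(-40)*19² + 4*19*(-40))*(-3757) = (-22 + 4*1600 + 2*19*1600 + 2*(-40)*361 - 3040)*(-3757) = (-22 + 6400 + 60800 - 28880 - 3040)*(-3757) = 35258*(-3757) = -132464306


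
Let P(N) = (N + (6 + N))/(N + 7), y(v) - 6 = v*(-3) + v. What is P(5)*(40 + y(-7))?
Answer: 80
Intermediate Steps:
y(v) = 6 - 2*v (y(v) = 6 + (v*(-3) + v) = 6 + (-3*v + v) = 6 - 2*v)
P(N) = (6 + 2*N)/(7 + N)
P(5)*(40 + y(-7)) = (2*(3 + 5)/(7 + 5))*(40 + (6 - 2*(-7))) = (2*8/12)*(40 + (6 + 14)) = (2*(1/12)*8)*(40 + 20) = (4/3)*60 = 80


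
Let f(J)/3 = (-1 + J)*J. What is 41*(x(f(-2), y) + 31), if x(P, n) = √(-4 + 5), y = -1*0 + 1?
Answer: 1312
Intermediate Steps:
f(J) = 3*J*(-1 + J) (f(J) = 3*((-1 + J)*J) = 3*(J*(-1 + J)) = 3*J*(-1 + J))
y = 1 (y = 0 + 1 = 1)
x(P, n) = 1 (x(P, n) = √1 = 1)
41*(x(f(-2), y) + 31) = 41*(1 + 31) = 41*32 = 1312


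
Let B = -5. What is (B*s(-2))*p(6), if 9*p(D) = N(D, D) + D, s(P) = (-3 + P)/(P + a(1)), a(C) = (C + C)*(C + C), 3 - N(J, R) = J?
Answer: 25/6 ≈ 4.1667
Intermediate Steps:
N(J, R) = 3 - J
a(C) = 4*C**2 (a(C) = (2*C)*(2*C) = 4*C**2)
s(P) = (-3 + P)/(4 + P) (s(P) = (-3 + P)/(P + 4*1**2) = (-3 + P)/(P + 4*1) = (-3 + P)/(P + 4) = (-3 + P)/(4 + P))
p(D) = 1/3 (p(D) = ((3 - D) + D)/9 = (1/9)*3 = 1/3)
(B*s(-2))*p(6) = -5*(-3 - 2)/(4 - 2)*(1/3) = -5*(-5)/2*(1/3) = -5*(-5/2)*(1/3) = (25/2)*(1/3) = 25/6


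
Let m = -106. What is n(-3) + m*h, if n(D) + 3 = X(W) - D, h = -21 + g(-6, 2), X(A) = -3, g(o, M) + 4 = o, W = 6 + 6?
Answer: 3283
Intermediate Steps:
W = 12
g(o, M) = -4 + o
h = -31 (h = -21 + (-4 - 6) = -21 - 10 = -31)
n(D) = -6 - D (n(D) = -3 + (-3 - D) = -6 - D)
n(-3) + m*h = (-6 - 1*(-3)) - 106*(-31) = (-6 + 3) + 3286 = -3 + 3286 = 3283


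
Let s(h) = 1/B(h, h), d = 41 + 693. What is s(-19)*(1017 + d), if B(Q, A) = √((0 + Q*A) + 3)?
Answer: 1751*√91/182 ≈ 91.777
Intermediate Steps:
d = 734
B(Q, A) = √(3 + A*Q) (B(Q, A) = √((0 + A*Q) + 3) = √(A*Q + 3) = √(3 + A*Q))
s(h) = (3 + h²)^(-½) (s(h) = 1/(√(3 + h*h)) = 1/(√(3 + h²)) = (3 + h²)^(-½))
s(-19)*(1017 + d) = (1017 + 734)/√(3 + (-19)²) = 1751/√(3 + 361) = 1751/√364 = (√91/182)*1751 = 1751*√91/182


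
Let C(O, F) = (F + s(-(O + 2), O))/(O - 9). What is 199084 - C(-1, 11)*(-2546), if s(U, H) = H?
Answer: 196538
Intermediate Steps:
C(O, F) = (F + O)/(-9 + O) (C(O, F) = (F + O)/(O - 9) = (F + O)/(-9 + O))
199084 - C(-1, 11)*(-2546) = 199084 - (11 - 1)/(-9 - 1)*(-2546) = 199084 - 10/(-10)*(-2546) = 199084 - (-⅒*10)*(-2546) = 199084 - (-1)*(-2546) = 199084 - 1*2546 = 199084 - 2546 = 196538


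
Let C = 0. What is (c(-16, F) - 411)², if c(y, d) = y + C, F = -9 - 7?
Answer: 182329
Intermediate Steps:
F = -16
c(y, d) = y (c(y, d) = y + 0 = y)
(c(-16, F) - 411)² = (-16 - 411)² = (-427)² = 182329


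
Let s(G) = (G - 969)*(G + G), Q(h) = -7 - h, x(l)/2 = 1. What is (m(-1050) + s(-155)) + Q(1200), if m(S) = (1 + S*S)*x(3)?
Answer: 2552235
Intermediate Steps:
x(l) = 2 (x(l) = 2*1 = 2)
m(S) = 2 + 2*S**2 (m(S) = (1 + S*S)*2 = (1 + S**2)*2 = 2 + 2*S**2)
s(G) = 2*G*(-969 + G) (s(G) = (-969 + G)*(2*G) = 2*G*(-969 + G))
(m(-1050) + s(-155)) + Q(1200) = ((2 + 2*(-1050)**2) + 2*(-155)*(-969 - 155)) + (-7 - 1*1200) = ((2 + 2*1102500) + 2*(-155)*(-1124)) + (-7 - 1200) = ((2 + 2205000) + 348440) - 1207 = (2205002 + 348440) - 1207 = 2553442 - 1207 = 2552235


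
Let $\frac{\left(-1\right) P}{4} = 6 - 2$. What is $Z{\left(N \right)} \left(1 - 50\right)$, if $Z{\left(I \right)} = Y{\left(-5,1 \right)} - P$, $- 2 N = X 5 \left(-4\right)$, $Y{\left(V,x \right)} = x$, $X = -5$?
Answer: $-833$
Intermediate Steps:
$P = -16$ ($P = - 4 \left(6 - 2\right) = \left(-4\right) 4 = -16$)
$N = -50$ ($N = - \frac{\left(-5\right) 5 \left(-4\right)}{2} = - \frac{\left(-25\right) \left(-4\right)}{2} = \left(- \frac{1}{2}\right) 100 = -50$)
$Z{\left(I \right)} = 17$ ($Z{\left(I \right)} = 1 - -16 = 1 + 16 = 17$)
$Z{\left(N \right)} \left(1 - 50\right) = 17 \left(1 - 50\right) = 17 \left(-49\right) = -833$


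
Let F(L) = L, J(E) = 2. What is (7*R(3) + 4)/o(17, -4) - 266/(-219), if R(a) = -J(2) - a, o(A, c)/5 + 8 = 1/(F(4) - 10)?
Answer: 105904/53655 ≈ 1.9738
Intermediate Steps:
o(A, c) = -245/6 (o(A, c) = -40 + 5/(4 - 10) = -40 + 5/(-6) = -40 + 5*(-⅙) = -40 - ⅚ = -245/6)
R(a) = -2 - a (R(a) = -1*2 - a = -2 - a)
(7*R(3) + 4)/o(17, -4) - 266/(-219) = (7*(-2 - 1*3) + 4)/(-245/6) - 266/(-219) = (7*(-2 - 3) + 4)*(-6/245) - 266*(-1/219) = (7*(-5) + 4)*(-6/245) + 266/219 = (-35 + 4)*(-6/245) + 266/219 = -31*(-6/245) + 266/219 = 186/245 + 266/219 = 105904/53655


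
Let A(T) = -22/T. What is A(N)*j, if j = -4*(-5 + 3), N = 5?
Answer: -176/5 ≈ -35.200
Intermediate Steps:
j = 8 (j = -4*(-2) = 8)
A(N)*j = -22/5*8 = -176/5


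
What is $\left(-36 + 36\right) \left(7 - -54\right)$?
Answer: $0$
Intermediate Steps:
$\left(-36 + 36\right) \left(7 - -54\right) = 0 \left(7 + 54\right) = 0 \cdot 61 = 0$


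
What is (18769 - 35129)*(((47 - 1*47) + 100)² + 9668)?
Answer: -321768480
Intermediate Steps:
(18769 - 35129)*(((47 - 1*47) + 100)² + 9668) = -16360*(((47 - 47) + 100)² + 9668) = -16360*((0 + 100)² + 9668) = -16360*(100² + 9668) = -16360*(10000 + 9668) = -16360*19668 = -321768480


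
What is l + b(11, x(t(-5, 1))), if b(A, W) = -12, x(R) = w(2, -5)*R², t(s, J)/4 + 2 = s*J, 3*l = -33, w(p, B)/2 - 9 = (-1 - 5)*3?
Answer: -23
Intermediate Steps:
w(p, B) = -18 (w(p, B) = 18 + 2*((-1 - 5)*3) = 18 + 2*(-6*3) = 18 + 2*(-18) = 18 - 36 = -18)
l = -11 (l = (⅓)*(-33) = -11)
t(s, J) = -8 + 4*J*s (t(s, J) = -8 + 4*(s*J) = -8 + 4*(J*s) = -8 + 4*J*s)
x(R) = -18*R²
l + b(11, x(t(-5, 1))) = -11 - 12 = -23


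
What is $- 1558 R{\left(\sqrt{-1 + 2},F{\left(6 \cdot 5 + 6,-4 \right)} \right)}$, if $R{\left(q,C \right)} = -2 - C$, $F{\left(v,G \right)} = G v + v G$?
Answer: $-445588$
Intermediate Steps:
$F{\left(v,G \right)} = 2 G v$ ($F{\left(v,G \right)} = G v + G v = 2 G v$)
$- 1558 R{\left(\sqrt{-1 + 2},F{\left(6 \cdot 5 + 6,-4 \right)} \right)} = - 1558 \left(-2 - 2 \left(-4\right) \left(6 \cdot 5 + 6\right)\right) = - 1558 \left(-2 - 2 \left(-4\right) \left(30 + 6\right)\right) = - 1558 \left(-2 - 2 \left(-4\right) 36\right) = - 1558 \left(-2 - -288\right) = - 1558 \left(-2 + 288\right) = \left(-1558\right) 286 = -445588$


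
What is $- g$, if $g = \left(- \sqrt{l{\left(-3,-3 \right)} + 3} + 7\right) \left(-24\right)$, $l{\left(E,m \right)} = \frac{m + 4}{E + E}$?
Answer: $168 - 4 \sqrt{102} \approx 127.6$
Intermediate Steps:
$l{\left(E,m \right)} = \frac{4 + m}{2 E}$
$g = -168 + 4 \sqrt{102}$ ($g = \left(- \sqrt{\frac{4 - 3}{2 \left(-3\right)} + 3} + 7\right) \left(-24\right) = \left(- \sqrt{\frac{1}{2} \left(- \frac{1}{3}\right) 1 + 3} + 7\right) \left(-24\right) = \left(- \sqrt{- \frac{1}{6} + 3} + 7\right) \left(-24\right) = \left(- \sqrt{\frac{17}{6}} + 7\right) \left(-24\right) = \left(- \frac{\sqrt{102}}{6} + 7\right) \left(-24\right) = \left(7 - \frac{\sqrt{102}}{6}\right) \left(-24\right) = -168 + 4 \sqrt{102} \approx -127.6$)
$- g = - (-168 + 4 \sqrt{102}) = 168 - 4 \sqrt{102}$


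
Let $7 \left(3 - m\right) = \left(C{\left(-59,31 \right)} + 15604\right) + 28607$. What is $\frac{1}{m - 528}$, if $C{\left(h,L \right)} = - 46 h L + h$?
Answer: $- \frac{7}{131961} \approx -5.3046 \cdot 10^{-5}$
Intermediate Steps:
$C{\left(h,L \right)} = h - 46 L h$ ($C{\left(h,L \right)} = - 46 L h + h = h - 46 L h$)
$m = - \frac{128265}{7}$ ($m = 3 - \frac{\left(- 59 \left(1 - 1426\right) + 15604\right) + 28607}{7} = 3 - \frac{\left(\left(-59\right) \left(-1425\right) + 15604\right) + 28607}{7} = 3 - \frac{\left(84075 + 15604\right) + 28607}{7} = 3 - \frac{99679 + 28607}{7} = 3 - \frac{128286}{7} = - \frac{128265}{7} \approx -18324.0$)
$\frac{1}{m - 528} = \frac{1}{- \frac{128265}{7} - 528} = \frac{1}{- \frac{131961}{7}} = - \frac{7}{131961}$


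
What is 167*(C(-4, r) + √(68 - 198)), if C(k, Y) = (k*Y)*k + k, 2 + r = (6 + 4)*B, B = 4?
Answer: 100868 + 167*I*√130 ≈ 1.0087e+5 + 1904.1*I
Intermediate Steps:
r = 38 (r = -2 + (6 + 4)*4 = -2 + 10*4 = -2 + 40 = 38)
C(k, Y) = k + Y*k² (C(k, Y) = (Y*k)*k + k = Y*k² + k = k + Y*k²)
167*(C(-4, r) + √(68 - 198)) = 167*(-4*(1 + 38*(-4)) + √(68 - 198)) = 167*(-4*(1 - 152) + √(-130)) = 167*(-4*(-151) + I*√130) = 167*(604 + I*√130) = 100868 + 167*I*√130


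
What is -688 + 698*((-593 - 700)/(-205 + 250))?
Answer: -311158/15 ≈ -20744.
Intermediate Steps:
-688 + 698*((-593 - 700)/(-205 + 250)) = -688 + 698*(-1293/45) = -688 + 698*(-1293*1/45) = -688 + 698*(-431/15) = -688 - 300838/15 = -311158/15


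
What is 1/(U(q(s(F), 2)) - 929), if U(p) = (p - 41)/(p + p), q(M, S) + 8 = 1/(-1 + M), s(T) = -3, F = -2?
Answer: -66/61117 ≈ -0.0010799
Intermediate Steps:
q(M, S) = -8 + 1/(-1 + M)
U(p) = (-41 + p)/(2*p) (U(p) = (-41 + p)/((2*p)) = (-41 + p)*(1/(2*p)) = (-41 + p)/(2*p))
1/(U(q(s(F), 2)) - 929) = 1/((-41 + (9 - 8*(-3))/(-1 - 3))/(2*(((9 - 8*(-3))/(-1 - 3)))) - 929) = 1/((-41 + (9 + 24)/(-4))/(2*(((9 + 24)/(-4)))) - 929) = 1/((-41 - ¼*33)/(2*((-¼*33))) - 929) = 1/((-41 - 33/4)/(2*(-33/4)) - 929) = 1/((½)*(-4/33)*(-197/4) - 929) = 1/(197/66 - 929) = 1/(-61117/66) = -66/61117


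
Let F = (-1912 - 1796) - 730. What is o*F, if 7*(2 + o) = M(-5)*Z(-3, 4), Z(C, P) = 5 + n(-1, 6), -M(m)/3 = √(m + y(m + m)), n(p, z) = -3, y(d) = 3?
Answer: 8876 + 3804*I*√2 ≈ 8876.0 + 5379.7*I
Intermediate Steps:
M(m) = -3*√(3 + m) (M(m) = -3*√(m + 3) = -3*√(3 + m))
F = -4438 (F = -3708 - 730 = -4438)
Z(C, P) = 2 (Z(C, P) = 5 - 3 = 2)
o = -2 - 6*I*√2/7 (o = -2 + (-3*√(3 - 5)*2)/7 = -2 + (-3*I*√2*2)/7 = -2 + (-6*I*√2)/7 = -2 - 6*I*√2/7 ≈ -2.0 - 1.2122*I)
o*F = (-2 - 6*I*√2/7)*(-4438) = 8876 + 3804*I*√2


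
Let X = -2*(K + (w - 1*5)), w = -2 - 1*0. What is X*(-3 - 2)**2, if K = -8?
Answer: 750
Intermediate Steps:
w = -2 (w = -2 + 0 = -2)
X = 30 (X = -2*(-8 + (-2 - 1*5)) = -2*(-8 + (-2 - 5)) = -2*(-8 - 7) = -2*(-15) = 30)
X*(-3 - 2)**2 = 30*(-3 - 2)**2 = 30*(-5)**2 = 30*25 = 750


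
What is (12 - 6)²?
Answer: 36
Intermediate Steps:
(12 - 6)² = 6² = 36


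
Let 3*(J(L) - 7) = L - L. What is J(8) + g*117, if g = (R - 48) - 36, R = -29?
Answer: -13214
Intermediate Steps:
J(L) = 7 (J(L) = 7 + (L - L)/3 = 7 + (⅓)*0 = 7 + 0 = 7)
g = -113 (g = (-29 - 48) - 36 = -77 - 36 = -113)
J(8) + g*117 = 7 - 113*117 = 7 - 13221 = -13214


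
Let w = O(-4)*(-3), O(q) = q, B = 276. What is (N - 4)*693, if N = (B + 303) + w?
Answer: 406791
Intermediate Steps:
w = 12 (w = -4*(-3) = 12)
N = 591 (N = (276 + 303) + 12 = 579 + 12 = 591)
(N - 4)*693 = (591 - 4)*693 = 587*693 = 406791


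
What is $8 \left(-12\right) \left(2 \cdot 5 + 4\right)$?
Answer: $-1344$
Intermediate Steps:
$8 \left(-12\right) \left(2 \cdot 5 + 4\right) = - 96 \left(10 + 4\right) = \left(-96\right) 14 = -1344$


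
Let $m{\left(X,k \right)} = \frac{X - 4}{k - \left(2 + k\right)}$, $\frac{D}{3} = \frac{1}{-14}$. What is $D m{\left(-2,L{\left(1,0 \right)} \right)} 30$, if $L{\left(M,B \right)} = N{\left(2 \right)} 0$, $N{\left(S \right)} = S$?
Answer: $- \frac{135}{7} \approx -19.286$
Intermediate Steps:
$D = - \frac{3}{14}$ ($D = \frac{3}{-14} = 3 \left(- \frac{1}{14}\right) = - \frac{3}{14} \approx -0.21429$)
$L{\left(M,B \right)} = 0$ ($L{\left(M,B \right)} = 2 \cdot 0 = 0$)
$m{\left(X,k \right)} = 2 - \frac{X}{2}$ ($m{\left(X,k \right)} = \frac{-4 + X}{-2} = \left(-4 + X\right) \left(- \frac{1}{2}\right) = 2 - \frac{X}{2}$)
$D m{\left(-2,L{\left(1,0 \right)} \right)} 30 = - \frac{3 \left(2 - -1\right)}{14} \cdot 30 = - \frac{3 \left(2 + 1\right)}{14} \cdot 30 = \left(- \frac{3}{14}\right) 3 \cdot 30 = \left(- \frac{9}{14}\right) 30 = - \frac{135}{7}$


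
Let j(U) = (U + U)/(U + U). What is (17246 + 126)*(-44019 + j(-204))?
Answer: -764680696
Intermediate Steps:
j(U) = 1 (j(U) = (2*U)/((2*U)) = (2*U)*(1/(2*U)) = 1)
(17246 + 126)*(-44019 + j(-204)) = (17246 + 126)*(-44019 + 1) = 17372*(-44018) = -764680696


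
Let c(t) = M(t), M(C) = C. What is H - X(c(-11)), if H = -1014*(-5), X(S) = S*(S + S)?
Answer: 4828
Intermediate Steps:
c(t) = t
X(S) = 2*S² (X(S) = S*(2*S) = 2*S²)
H = 5070
H - X(c(-11)) = 5070 - 2*(-11)² = 5070 - 2*121 = 5070 - 1*242 = 5070 - 242 = 4828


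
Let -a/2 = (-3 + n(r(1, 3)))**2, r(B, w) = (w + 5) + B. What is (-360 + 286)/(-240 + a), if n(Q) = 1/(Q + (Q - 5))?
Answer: 6253/21724 ≈ 0.28784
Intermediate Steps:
r(B, w) = 5 + B + w (r(B, w) = (5 + w) + B = 5 + B + w)
n(Q) = 1/(-5 + 2*Q) (n(Q) = 1/(Q + (-5 + Q)) = 1/(-5 + 2*Q))
a = -2888/169 (a = -2*(-3 + 1/(-5 + 2*(5 + 1 + 3)))**2 = -2*(-3 + 1/(-5 + 2*9))**2 = -2*(-3 + 1/(-5 + 18))**2 = -2*(-3 + 1/13)**2 = -2*(-38/13)**2 = -2*1444/169 = -2888/169 ≈ -17.089)
(-360 + 286)/(-240 + a) = (-360 + 286)/(-240 - 2888/169) = -74/(-43448/169) = -74*(-169/43448) = 6253/21724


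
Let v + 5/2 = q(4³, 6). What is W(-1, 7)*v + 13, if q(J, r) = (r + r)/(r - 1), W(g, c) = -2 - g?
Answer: 131/10 ≈ 13.100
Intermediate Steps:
q(J, r) = 2*r/(-1 + r) (q(J, r) = (2*r)/(-1 + r) = 2*r/(-1 + r))
v = -⅒ (v = -5/2 + 2*6/(-1 + 6) = -5/2 + 2*6/5 = -5/2 + 2*6*(⅕) = -5/2 + 12/5 = -⅒ ≈ -0.10000)
W(-1, 7)*v + 13 = (-2 - 1*(-1))*(-⅒) + 13 = (-2 + 1)*(-⅒) + 13 = -1*(-⅒) + 13 = ⅒ + 13 = 131/10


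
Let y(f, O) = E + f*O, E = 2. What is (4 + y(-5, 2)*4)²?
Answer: 784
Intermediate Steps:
y(f, O) = 2 + O*f (y(f, O) = 2 + f*O = 2 + O*f)
(4 + y(-5, 2)*4)² = (4 + (2 + 2*(-5))*4)² = (4 + (2 - 10)*4)² = (4 - 8*4)² = (4 - 32)² = (-28)² = 784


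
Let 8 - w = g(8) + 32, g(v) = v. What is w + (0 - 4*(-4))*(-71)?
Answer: -1168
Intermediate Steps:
w = -32 (w = 8 - (8 + 32) = 8 - 1*40 = 8 - 40 = -32)
w + (0 - 4*(-4))*(-71) = -32 + (0 - 4*(-4))*(-71) = -32 + (0 + 16)*(-71) = -32 + 16*(-71) = -32 - 1136 = -1168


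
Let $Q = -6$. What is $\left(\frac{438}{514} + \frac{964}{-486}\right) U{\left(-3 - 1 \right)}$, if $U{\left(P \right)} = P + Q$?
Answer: $\frac{706570}{62451} \approx 11.314$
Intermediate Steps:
$U{\left(P \right)} = -6 + P$ ($U{\left(P \right)} = P - 6 = -6 + P$)
$\left(\frac{438}{514} + \frac{964}{-486}\right) U{\left(-3 - 1 \right)} = \left(\frac{438}{514} + \frac{964}{-486}\right) \left(-6 - 4\right) = \left(438 \cdot \frac{1}{514} + 964 \left(- \frac{1}{486}\right)\right) \left(-6 - 4\right) = \left(\frac{219}{257} - \frac{482}{243}\right) \left(-6 - 4\right) = \left(- \frac{70657}{62451}\right) \left(-10\right) = \frac{706570}{62451}$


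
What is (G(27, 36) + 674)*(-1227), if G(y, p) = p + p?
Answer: -915342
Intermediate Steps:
G(y, p) = 2*p
(G(27, 36) + 674)*(-1227) = (2*36 + 674)*(-1227) = (72 + 674)*(-1227) = 746*(-1227) = -915342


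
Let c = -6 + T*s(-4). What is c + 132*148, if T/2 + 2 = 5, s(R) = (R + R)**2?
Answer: 19914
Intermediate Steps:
s(R) = 4*R**2 (s(R) = (2*R)**2 = 4*R**2)
T = 6 (T = -4 + 2*5 = -4 + 10 = 6)
c = 378 (c = -6 + 6*(4*(-4)**2) = -6 + 6*(4*16) = -6 + 6*64 = -6 + 384 = 378)
c + 132*148 = 378 + 132*148 = 378 + 19536 = 19914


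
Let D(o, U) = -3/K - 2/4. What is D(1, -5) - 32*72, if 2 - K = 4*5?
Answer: -6913/3 ≈ -2304.3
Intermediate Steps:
K = -18 (K = 2 - 4*5 = 2 - 1*20 = 2 - 20 = -18)
D(o, U) = -1/3 (D(o, U) = -3/(-18) - 2/4 = -3*(-1/18) - 2*1/4 = 1/6 - 1/2 = -1/3)
D(1, -5) - 32*72 = -1/3 - 32*72 = -1/3 - 2304 = -6913/3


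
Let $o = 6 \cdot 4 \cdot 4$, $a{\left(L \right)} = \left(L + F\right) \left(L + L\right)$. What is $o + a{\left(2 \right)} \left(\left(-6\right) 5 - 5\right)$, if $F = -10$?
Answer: $1216$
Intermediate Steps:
$a{\left(L \right)} = 2 L \left(-10 + L\right)$ ($a{\left(L \right)} = \left(L - 10\right) \left(L + L\right) = \left(-10 + L\right) 2 L = 2 L \left(-10 + L\right)$)
$o = 96$ ($o = 24 \cdot 4 = 96$)
$o + a{\left(2 \right)} \left(\left(-6\right) 5 - 5\right) = 96 + 2 \cdot 2 \left(-10 + 2\right) \left(\left(-6\right) 5 - 5\right) = 96 + 2 \cdot 2 \left(-8\right) \left(-30 - 5\right) = 96 - -1120 = 96 + 1120 = 1216$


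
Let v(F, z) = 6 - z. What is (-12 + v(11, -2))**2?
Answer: 16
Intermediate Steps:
(-12 + v(11, -2))**2 = (-12 + (6 - 1*(-2)))**2 = (-12 + (6 + 2))**2 = (-12 + 8)**2 = (-4)**2 = 16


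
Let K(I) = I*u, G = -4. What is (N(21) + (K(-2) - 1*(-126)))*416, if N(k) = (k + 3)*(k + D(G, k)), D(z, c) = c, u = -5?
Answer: 475904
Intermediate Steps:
K(I) = -5*I (K(I) = I*(-5) = -5*I)
N(k) = 2*k*(3 + k) (N(k) = (k + 3)*(k + k) = (3 + k)*(2*k) = 2*k*(3 + k))
(N(21) + (K(-2) - 1*(-126)))*416 = (2*21*(3 + 21) + (-5*(-2) - 1*(-126)))*416 = (2*21*24 + (10 + 126))*416 = (1008 + 136)*416 = 1144*416 = 475904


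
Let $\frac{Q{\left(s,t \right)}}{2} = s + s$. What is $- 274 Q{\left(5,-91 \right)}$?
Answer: $-5480$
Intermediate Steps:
$Q{\left(s,t \right)} = 4 s$ ($Q{\left(s,t \right)} = 2 \left(s + s\right) = 2 \cdot 2 s = 4 s$)
$- 274 Q{\left(5,-91 \right)} = - 274 \cdot 4 \cdot 5 = \left(-274\right) 20 = -5480$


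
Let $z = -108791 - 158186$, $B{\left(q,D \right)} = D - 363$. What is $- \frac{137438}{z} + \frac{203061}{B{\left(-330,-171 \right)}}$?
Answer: $- \frac{18046408235}{47521906} \approx -379.75$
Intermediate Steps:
$B{\left(q,D \right)} = -363 + D$
$z = -266977$
$- \frac{137438}{z} + \frac{203061}{B{\left(-330,-171 \right)}} = - \frac{137438}{-266977} + \frac{203061}{-363 - 171} = \left(-137438\right) \left(- \frac{1}{266977}\right) + \frac{203061}{-534} = \frac{137438}{266977} + 203061 \left(- \frac{1}{534}\right) = \frac{137438}{266977} - \frac{67687}{178} = - \frac{18046408235}{47521906}$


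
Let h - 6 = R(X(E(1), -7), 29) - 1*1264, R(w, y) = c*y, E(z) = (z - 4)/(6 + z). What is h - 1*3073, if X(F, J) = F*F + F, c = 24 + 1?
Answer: -3606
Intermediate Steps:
c = 25
E(z) = (-4 + z)/(6 + z)
X(F, J) = F + F**2 (X(F, J) = F**2 + F = F + F**2)
R(w, y) = 25*y
h = -533 (h = 6 + (25*29 - 1*1264) = 6 + (725 - 1264) = 6 - 539 = -533)
h - 1*3073 = -533 - 1*3073 = -533 - 3073 = -3606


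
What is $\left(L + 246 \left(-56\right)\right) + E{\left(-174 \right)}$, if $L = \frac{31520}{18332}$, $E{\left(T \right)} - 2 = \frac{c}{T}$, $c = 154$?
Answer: $- \frac{5491650385}{398721} \approx -13773.0$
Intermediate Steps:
$E{\left(T \right)} = 2 + \frac{154}{T}$
$L = \frac{7880}{4583}$ ($L = 31520 \cdot \frac{1}{18332} = \frac{7880}{4583} \approx 1.7194$)
$\left(L + 246 \left(-56\right)\right) + E{\left(-174 \right)} = \left(\frac{7880}{4583} + 246 \left(-56\right)\right) + \left(2 + \frac{154}{-174}\right) = \left(\frac{7880}{4583} - 13776\right) + \left(2 + 154 \left(- \frac{1}{174}\right)\right) = - \frac{63127528}{4583} + \left(2 - \frac{77}{87}\right) = - \frac{63127528}{4583} + \frac{97}{87} = - \frac{5491650385}{398721}$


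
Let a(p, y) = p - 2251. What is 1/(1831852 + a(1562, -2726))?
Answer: 1/1831163 ≈ 5.4610e-7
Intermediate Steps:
a(p, y) = -2251 + p
1/(1831852 + a(1562, -2726)) = 1/(1831852 + (-2251 + 1562)) = 1/(1831852 - 689) = 1/1831163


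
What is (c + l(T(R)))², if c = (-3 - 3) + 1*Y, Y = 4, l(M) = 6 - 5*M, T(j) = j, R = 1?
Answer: 1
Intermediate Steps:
c = -2 (c = (-3 - 3) + 1*4 = -6 + 4 = -2)
(c + l(T(R)))² = (-2 + (6 - 5*1))² = (-2 + (6 - 5))² = (-2 + 1)² = (-1)² = 1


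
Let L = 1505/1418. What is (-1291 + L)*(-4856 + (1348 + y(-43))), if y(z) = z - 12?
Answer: 6517200879/1418 ≈ 4.5960e+6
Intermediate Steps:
y(z) = -12 + z
L = 1505/1418 (L = 1505*(1/1418) = 1505/1418 ≈ 1.0614)
(-1291 + L)*(-4856 + (1348 + y(-43))) = (-1291 + 1505/1418)*(-4856 + (1348 + (-12 - 43))) = -1829133*(-4856 + (1348 - 55))/1418 = -1829133*(-4856 + 1293)/1418 = -1829133/1418*(-3563) = 6517200879/1418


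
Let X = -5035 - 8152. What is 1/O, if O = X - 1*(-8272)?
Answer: -1/4915 ≈ -0.00020346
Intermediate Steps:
X = -13187
O = -4915 (O = -13187 - 1*(-8272) = -13187 + 8272 = -4915)
1/O = 1/(-4915) = -1/4915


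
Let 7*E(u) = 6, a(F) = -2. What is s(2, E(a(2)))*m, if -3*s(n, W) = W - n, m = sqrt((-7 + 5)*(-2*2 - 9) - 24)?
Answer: 8*sqrt(2)/21 ≈ 0.53875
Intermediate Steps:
E(u) = 6/7 (E(u) = (1/7)*6 = 6/7)
m = sqrt(2) (m = sqrt(-2*(-4 - 9) - 24) = sqrt(-2*(-13) - 24) = sqrt(26 - 24) = sqrt(2) ≈ 1.4142)
s(n, W) = -W/3 + n/3 (s(n, W) = -(W - n)/3 = -W/3 + n/3)
s(2, E(a(2)))*m = (-1/3*6/7 + (1/3)*2)*sqrt(2) = (-2/7 + 2/3)*sqrt(2) = 8*sqrt(2)/21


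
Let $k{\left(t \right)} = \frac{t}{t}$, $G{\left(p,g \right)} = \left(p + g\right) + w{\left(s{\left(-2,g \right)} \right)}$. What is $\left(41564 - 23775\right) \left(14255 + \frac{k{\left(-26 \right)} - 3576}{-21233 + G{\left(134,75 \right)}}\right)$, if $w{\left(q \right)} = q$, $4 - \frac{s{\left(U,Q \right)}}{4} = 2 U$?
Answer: $\frac{5323261033115}{20992} \approx 2.5359 \cdot 10^{8}$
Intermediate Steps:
$s{\left(U,Q \right)} = 16 - 8 U$ ($s{\left(U,Q \right)} = 16 - 4 \cdot 2 U = 16 - 8 U$)
$G{\left(p,g \right)} = 32 + g + p$ ($G{\left(p,g \right)} = \left(p + g\right) + \left(16 - -16\right) = \left(g + p\right) + \left(16 + 16\right) = \left(g + p\right) + 32 = 32 + g + p$)
$k{\left(t \right)} = 1$
$\left(41564 - 23775\right) \left(14255 + \frac{k{\left(-26 \right)} - 3576}{-21233 + G{\left(134,75 \right)}}\right) = \left(41564 - 23775\right) \left(14255 + \frac{1 - 3576}{-21233 + \left(32 + 75 + 134\right)}\right) = 17789 \left(14255 - \frac{3575}{-21233 + 241}\right) = 17789 \left(14255 - \frac{3575}{-20992}\right) = 17789 \left(14255 - - \frac{3575}{20992}\right) = 17789 \left(14255 + \frac{3575}{20992}\right) = 17789 \cdot \frac{299244535}{20992} = \frac{5323261033115}{20992}$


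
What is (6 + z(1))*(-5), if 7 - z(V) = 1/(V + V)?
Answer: -125/2 ≈ -62.500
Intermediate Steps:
z(V) = 7 - 1/(2*V) (z(V) = 7 - 1/(V + V) = 7 - 1/(2*V))
(6 + z(1))*(-5) = (6 + (7 - ½/1))*(-5) = (6 + (7 - ½*1))*(-5) = (6 + (7 - ½))*(-5) = (6 + 13/2)*(-5) = (25/2)*(-5) = -125/2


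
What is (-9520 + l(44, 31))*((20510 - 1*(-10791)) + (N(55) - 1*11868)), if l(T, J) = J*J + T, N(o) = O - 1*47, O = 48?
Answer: -165480510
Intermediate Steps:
N(o) = 1 (N(o) = 48 - 1*47 = 48 - 47 = 1)
l(T, J) = T + J**2 (l(T, J) = J**2 + T = T + J**2)
(-9520 + l(44, 31))*((20510 - 1*(-10791)) + (N(55) - 1*11868)) = (-9520 + (44 + 31**2))*((20510 - 1*(-10791)) + (1 - 1*11868)) = (-9520 + (44 + 961))*((20510 + 10791) + (1 - 11868)) = (-9520 + 1005)*(31301 - 11867) = -8515*19434 = -165480510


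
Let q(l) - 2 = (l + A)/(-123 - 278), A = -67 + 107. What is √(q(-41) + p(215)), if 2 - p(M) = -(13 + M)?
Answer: 3*√4145137/401 ≈ 15.232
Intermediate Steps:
p(M) = 15 + M (p(M) = 2 - (-1)*(13 + M) = 2 - (-13 - M) = 2 + (13 + M) = 15 + M)
A = 40
q(l) = 762/401 - l/401 (q(l) = 2 + (l + 40)/(-123 - 278) = 2 + (40 + l)/(-401) = 2 + (40 + l)*(-1/401) = 2 + (-40/401 - l/401) = 762/401 - l/401)
√(q(-41) + p(215)) = √((762/401 - 1/401*(-41)) + (15 + 215)) = √((762/401 + 41/401) + 230) = √(803/401 + 230) = √(93033/401) = 3*√4145137/401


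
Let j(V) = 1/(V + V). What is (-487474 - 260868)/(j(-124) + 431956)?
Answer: -185588816/107125087 ≈ -1.7324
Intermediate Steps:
j(V) = 1/(2*V)
(-487474 - 260868)/(j(-124) + 431956) = (-487474 - 260868)/((1/2)/(-124) + 431956) = -748342/((1/2)*(-1/124) + 431956) = -748342/(-1/248 + 431956) = -748342/107125087/248 = -748342*248/107125087 = -185588816/107125087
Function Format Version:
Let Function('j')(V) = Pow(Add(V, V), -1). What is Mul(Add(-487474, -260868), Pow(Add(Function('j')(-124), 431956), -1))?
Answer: Rational(-185588816, 107125087) ≈ -1.7324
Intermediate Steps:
Function('j')(V) = Mul(Rational(1, 2), Pow(V, -1)) (Function('j')(V) = Pow(Mul(2, V), -1) = Mul(Rational(1, 2), Pow(V, -1)))
Mul(Add(-487474, -260868), Pow(Add(Function('j')(-124), 431956), -1)) = Mul(Add(-487474, -260868), Pow(Add(Mul(Rational(1, 2), Pow(-124, -1)), 431956), -1)) = Mul(-748342, Pow(Add(Mul(Rational(1, 2), Rational(-1, 124)), 431956), -1)) = Mul(-748342, Pow(Add(Rational(-1, 248), 431956), -1)) = Mul(-748342, Pow(Rational(107125087, 248), -1)) = Mul(-748342, Rational(248, 107125087)) = Rational(-185588816, 107125087)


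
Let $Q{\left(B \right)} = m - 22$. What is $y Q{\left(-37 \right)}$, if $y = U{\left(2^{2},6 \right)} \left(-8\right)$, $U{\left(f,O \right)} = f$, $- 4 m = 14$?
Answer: $816$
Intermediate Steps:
$m = - \frac{7}{2}$ ($m = \left(- \frac{1}{4}\right) 14 = - \frac{7}{2} \approx -3.5$)
$y = -32$ ($y = 2^{2} \left(-8\right) = 4 \left(-8\right) = -32$)
$Q{\left(B \right)} = - \frac{51}{2}$ ($Q{\left(B \right)} = - \frac{7}{2} - 22 = - \frac{51}{2}$)
$y Q{\left(-37 \right)} = \left(-32\right) \left(- \frac{51}{2}\right) = 816$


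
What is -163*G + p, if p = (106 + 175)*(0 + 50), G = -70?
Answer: 25460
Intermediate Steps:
p = 14050 (p = 281*50 = 14050)
-163*G + p = -163*(-70) + 14050 = 11410 + 14050 = 25460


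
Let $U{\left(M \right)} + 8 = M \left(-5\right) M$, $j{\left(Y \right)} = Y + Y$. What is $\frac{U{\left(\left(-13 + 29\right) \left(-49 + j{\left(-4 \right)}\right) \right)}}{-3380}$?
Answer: $\frac{1039682}{845} \approx 1230.4$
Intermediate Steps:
$j{\left(Y \right)} = 2 Y$
$U{\left(M \right)} = -8 - 5 M^{2}$ ($U{\left(M \right)} = -8 + M \left(-5\right) M = -8 + - 5 M M = -8 - 5 M^{2}$)
$\frac{U{\left(\left(-13 + 29\right) \left(-49 + j{\left(-4 \right)}\right) \right)}}{-3380} = \frac{-8 - 5 \left(\left(-13 + 29\right) \left(-49 + 2 \left(-4\right)\right)\right)^{2}}{-3380} = \left(-8 - 5 \left(16 \left(-49 - 8\right)\right)^{2}\right) \left(- \frac{1}{3380}\right) = \left(-8 - 5 \left(16 \left(-57\right)\right)^{2}\right) \left(- \frac{1}{3380}\right) = \left(-8 - 5 \left(-912\right)^{2}\right) \left(- \frac{1}{3380}\right) = \left(-8 - 4158720\right) \left(- \frac{1}{3380}\right) = \left(-4158728\right) \left(- \frac{1}{3380}\right) = \frac{1039682}{845}$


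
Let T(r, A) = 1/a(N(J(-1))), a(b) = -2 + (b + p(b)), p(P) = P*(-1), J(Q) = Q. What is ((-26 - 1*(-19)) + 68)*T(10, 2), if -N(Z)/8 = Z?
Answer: -61/2 ≈ -30.500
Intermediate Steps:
p(P) = -P
N(Z) = -8*Z
a(b) = -2 (a(b) = -2 + (b - b) = -2 + 0 = -2)
T(r, A) = -½ (T(r, A) = 1/(-2) = -½)
((-26 - 1*(-19)) + 68)*T(10, 2) = ((-26 - 1*(-19)) + 68)*(-½) = ((-26 + 19) + 68)*(-½) = (-7 + 68)*(-½) = 61*(-½) = -61/2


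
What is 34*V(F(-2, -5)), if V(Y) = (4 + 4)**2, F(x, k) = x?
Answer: 2176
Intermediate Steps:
V(Y) = 64 (V(Y) = 8**2 = 64)
34*V(F(-2, -5)) = 34*64 = 2176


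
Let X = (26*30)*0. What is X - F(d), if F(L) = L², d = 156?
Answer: -24336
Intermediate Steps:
X = 0 (X = 780*0 = 0)
X - F(d) = 0 - 1*156² = 0 - 1*24336 = 0 - 24336 = -24336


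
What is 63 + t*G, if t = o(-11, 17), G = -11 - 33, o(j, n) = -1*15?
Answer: 723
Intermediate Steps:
o(j, n) = -15
G = -44
t = -15
63 + t*G = 63 - 15*(-44) = 63 + 660 = 723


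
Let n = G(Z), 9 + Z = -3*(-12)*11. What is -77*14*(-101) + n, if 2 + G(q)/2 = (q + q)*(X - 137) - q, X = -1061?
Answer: -1746404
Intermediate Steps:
Z = 387 (Z = -9 - 3*(-12)*11 = -9 + 36*11 = -9 + 396 = 387)
G(q) = -4 - 4794*q (G(q) = -4 + 2*((q + q)*(-1061 - 137) - q) = -4 + 2*((2*q)*(-1198) - q) = -4 + 2*(-2396*q - q) = -4 + 2*(-2397*q) = -4 - 4794*q)
n = -1855282 (n = -4 - 4794*387 = -4 - 1855278 = -1855282)
-77*14*(-101) + n = -77*14*(-101) - 1855282 = -1078*(-101) - 1855282 = 108878 - 1855282 = -1746404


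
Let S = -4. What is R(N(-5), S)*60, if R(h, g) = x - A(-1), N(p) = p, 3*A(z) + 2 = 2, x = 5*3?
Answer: 900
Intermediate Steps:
x = 15
A(z) = 0 (A(z) = -⅔ + (⅓)*2 = -⅔ + ⅔ = 0)
R(h, g) = 15 (R(h, g) = 15 - 1*0 = 15 + 0 = 15)
R(N(-5), S)*60 = 15*60 = 900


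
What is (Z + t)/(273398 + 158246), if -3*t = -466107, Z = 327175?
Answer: 120636/107911 ≈ 1.1179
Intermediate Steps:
t = 155369 (t = -⅓*(-466107) = 155369)
(Z + t)/(273398 + 158246) = (327175 + 155369)/(273398 + 158246) = 482544/431644 = 482544*(1/431644) = 120636/107911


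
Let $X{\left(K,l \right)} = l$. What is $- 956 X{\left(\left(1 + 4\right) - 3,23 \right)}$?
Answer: $-21988$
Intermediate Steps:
$- 956 X{\left(\left(1 + 4\right) - 3,23 \right)} = \left(-956\right) 23 = -21988$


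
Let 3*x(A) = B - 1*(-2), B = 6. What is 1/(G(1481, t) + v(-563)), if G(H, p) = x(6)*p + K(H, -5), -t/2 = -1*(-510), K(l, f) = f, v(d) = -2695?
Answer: -1/5420 ≈ -0.00018450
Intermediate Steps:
x(A) = 8/3 (x(A) = (6 - 1*(-2))/3 = (6 + 2)/3 = (⅓)*8 = 8/3)
t = -1020 (t = -(-2)*(-510) = -2*510 = -1020)
G(H, p) = -5 + 8*p/3 (G(H, p) = 8*p/3 - 5 = -5 + 8*p/3)
1/(G(1481, t) + v(-563)) = 1/((-5 + (8/3)*(-1020)) - 2695) = 1/((-5 - 2720) - 2695) = 1/(-2725 - 2695) = 1/(-5420) = -1/5420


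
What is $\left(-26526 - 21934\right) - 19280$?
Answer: $-67740$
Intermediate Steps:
$\left(-26526 - 21934\right) - 19280 = -48460 - 19280 = -67740$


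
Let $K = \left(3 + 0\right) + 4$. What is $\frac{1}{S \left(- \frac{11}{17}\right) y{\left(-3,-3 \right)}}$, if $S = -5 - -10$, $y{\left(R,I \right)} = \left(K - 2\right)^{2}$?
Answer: $- \frac{17}{1375} \approx -0.012364$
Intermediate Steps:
$K = 7$ ($K = 3 + 4 = 7$)
$y{\left(R,I \right)} = 25$ ($y{\left(R,I \right)} = \left(7 - 2\right)^{2} = 5^{2} = 25$)
$S = 5$ ($S = -5 + 10 = 5$)
$\frac{1}{S \left(- \frac{11}{17}\right) y{\left(-3,-3 \right)}} = \frac{1}{5 \left(- \frac{11}{17}\right) 25} = \frac{1}{\left(- \frac{55}{17}\right) 25} = \frac{1}{- \frac{1375}{17}} = - \frac{17}{1375}$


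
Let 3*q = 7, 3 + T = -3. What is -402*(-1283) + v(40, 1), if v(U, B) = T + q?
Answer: 1547287/3 ≈ 5.1576e+5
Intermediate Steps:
T = -6 (T = -3 - 3 = -6)
q = 7/3 (q = (⅓)*7 = 7/3 ≈ 2.3333)
v(U, B) = -11/3 (v(U, B) = -6 + 7/3 = -11/3)
-402*(-1283) + v(40, 1) = -402*(-1283) - 11/3 = 515766 - 11/3 = 1547287/3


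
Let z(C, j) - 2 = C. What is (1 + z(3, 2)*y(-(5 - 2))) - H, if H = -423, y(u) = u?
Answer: 409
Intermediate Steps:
z(C, j) = 2 + C
(1 + z(3, 2)*y(-(5 - 2))) - H = (1 + (2 + 3)*(-(5 - 2))) - 1*(-423) = (1 + 5*(-1*3)) + 423 = (1 + 5*(-3)) + 423 = (1 - 15) + 423 = -14 + 423 = 409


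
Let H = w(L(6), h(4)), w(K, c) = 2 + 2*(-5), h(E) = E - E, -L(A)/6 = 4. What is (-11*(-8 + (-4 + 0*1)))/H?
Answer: -33/2 ≈ -16.500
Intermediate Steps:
L(A) = -24 (L(A) = -6*4 = -24)
h(E) = 0
w(K, c) = -8 (w(K, c) = 2 - 10 = -8)
H = -8
(-11*(-8 + (-4 + 0*1)))/H = -11*(-8 + (-4 + 0*1))/(-8) = -11*(-8 + (-4 + 0))*(-1/8) = -11*(-8 - 4)*(-1/8) = -11*(-12)*(-1/8) = 132*(-1/8) = -33/2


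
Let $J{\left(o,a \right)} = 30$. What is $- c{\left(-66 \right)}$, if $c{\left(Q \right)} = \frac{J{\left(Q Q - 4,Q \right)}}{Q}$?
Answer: $\frac{5}{11} \approx 0.45455$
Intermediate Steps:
$c{\left(Q \right)} = \frac{30}{Q}$
$- c{\left(-66 \right)} = - \frac{30}{-66} = - \frac{30 \left(-1\right)}{66} = \left(-1\right) \left(- \frac{5}{11}\right) = \frac{5}{11}$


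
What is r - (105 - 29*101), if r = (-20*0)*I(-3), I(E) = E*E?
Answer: 2824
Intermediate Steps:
I(E) = E²
r = 0 (r = -20*0*(-3)² = 0*9 = 0)
r - (105 - 29*101) = 0 - (105 - 29*101) = 0 - (105 - 2929) = 0 - 1*(-2824) = 0 + 2824 = 2824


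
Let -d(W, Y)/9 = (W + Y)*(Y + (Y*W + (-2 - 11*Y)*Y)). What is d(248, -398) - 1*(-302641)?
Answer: -2484709859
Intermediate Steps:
d(W, Y) = -9*(W + Y)*(Y + W*Y + Y*(-2 - 11*Y)) (d(W, Y) = -9*(W + Y)*(Y + (Y*W + (-2 - 11*Y)*Y)) = -9*(W + Y)*(Y + (W*Y + Y*(-2 - 11*Y))) = -9*(W + Y)*(Y + W*Y + Y*(-2 - 11*Y)))
d(248, -398) - 1*(-302641) = 9*(-398)*(248 - 398 - 1*248² + 11*(-398)² + 10*248*(-398)) - 1*(-302641) = 9*(-398)*(248 - 398 - 1*61504 + 11*158404 - 987040) + 302641 = 9*(-398)*(248 - 398 - 61504 + 1742444 - 987040) + 302641 = 9*(-398)*693750 + 302641 = -2485012500 + 302641 = -2484709859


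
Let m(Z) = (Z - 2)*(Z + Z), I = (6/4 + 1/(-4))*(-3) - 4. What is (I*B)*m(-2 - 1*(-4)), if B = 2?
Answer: 0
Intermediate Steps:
I = -31/4 (I = (6*(¼) + 1*(-¼))*(-3) - 4 = (3/2 - ¼)*(-3) - 4 = (5/4)*(-3) - 4 = -15/4 - 4 = -31/4 ≈ -7.7500)
m(Z) = 2*Z*(-2 + Z) (m(Z) = (-2 + Z)*(2*Z) = 2*Z*(-2 + Z))
(I*B)*m(-2 - 1*(-4)) = (-31/4*2)*(2*(-2 - 1*(-4))*(-2 + (-2 - 1*(-4)))) = -31*(-2 + 4)*(-2 + (-2 + 4)) = -31*2*(-2 + 2) = -31*2*0 = -31/2*0 = 0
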